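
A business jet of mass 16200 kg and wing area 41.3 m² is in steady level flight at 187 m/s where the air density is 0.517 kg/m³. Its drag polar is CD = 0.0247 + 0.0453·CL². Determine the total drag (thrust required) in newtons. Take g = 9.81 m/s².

Weight W = mg = 16200 × 9.81 = 1.5892×10^5 N; in level flight L = W.
q = ½ρv² = ½ × 0.517 × 187² = 9039 Pa.
CL = 2W/(ρv²S) = 2×1.5892×10^5/(0.517×187²×41.3) = 0.4257.
CD = 0.0247 + 0.0453 × 0.4257² = 0.03291.
D = q·S·CD = 9039 × 41.3 × 0.03291 = 12290 N

D = 12300 N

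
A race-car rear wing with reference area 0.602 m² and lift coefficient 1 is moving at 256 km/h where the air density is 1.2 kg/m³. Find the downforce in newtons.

L = 1830 N

Convert speed: v = 256 km/h ÷ 3.6 = 71.11 m/s.
Dynamic pressure q = ½ρv² = ½ × 1.2 × 71.11² = 3034 Pa.
L = q·S·CL = 3034 × 0.602 × 1 = 1830 N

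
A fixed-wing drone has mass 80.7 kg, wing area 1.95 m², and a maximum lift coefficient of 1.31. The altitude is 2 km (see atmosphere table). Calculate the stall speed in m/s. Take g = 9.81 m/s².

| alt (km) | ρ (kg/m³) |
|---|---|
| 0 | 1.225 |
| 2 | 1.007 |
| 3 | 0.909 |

At 2 km, from the table: ρ = 1.007 kg/m³.
Stall occurs when L = W at CL,max. W = mg = 80.7 × 9.81 = 791.7 N.
V_stall = √(2W/(ρ·S·CL,max)) = √(2 × 791.7 / (1.007 × 1.95 × 1.31))
V_stall = √615.5 = 24.8 m/s

V_stall = 24.8 m/s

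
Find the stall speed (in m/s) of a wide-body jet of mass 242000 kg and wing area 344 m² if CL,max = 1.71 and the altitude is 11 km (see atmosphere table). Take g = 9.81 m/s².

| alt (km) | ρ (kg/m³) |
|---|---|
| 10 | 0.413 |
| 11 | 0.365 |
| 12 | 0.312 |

At 11 km, from the table: ρ = 0.365 kg/m³.
At stall, lift equals weight: L = W = m·g = 242000 × 9.81 = 2.374×10^6 N.
V_stall = √(2W/(ρ·S·CL,max)) = √(2 × 2.374×10^6 / (0.365 × 344 × 1.71))
V_stall = √22110 = 149 m/s

V_stall = 149 m/s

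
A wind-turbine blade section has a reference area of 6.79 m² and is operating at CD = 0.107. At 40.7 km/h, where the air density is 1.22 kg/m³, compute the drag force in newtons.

Convert speed: v = 40.7 km/h ÷ 3.6 = 11.31 m/s.
D = ½ρv²S·CD = ½ × 1.22 × 11.31² × 6.79 × 0.107 = 56.6 N

D = 56.6 N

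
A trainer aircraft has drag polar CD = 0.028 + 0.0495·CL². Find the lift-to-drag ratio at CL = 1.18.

L/D = 12.2

CD = 0.028 + 0.0495 × 1.18² = 0.09692
L/D = CL/CD = 1.18 / 0.09692 = 12.2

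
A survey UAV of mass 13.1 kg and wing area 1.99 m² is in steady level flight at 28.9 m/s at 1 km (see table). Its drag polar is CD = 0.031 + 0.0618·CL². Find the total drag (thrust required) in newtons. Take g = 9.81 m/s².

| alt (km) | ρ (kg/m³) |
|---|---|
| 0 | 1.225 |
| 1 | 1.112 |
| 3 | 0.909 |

D = 29.8 N

At 1 km, from the table: ρ = 1.112 kg/m³.
In steady level flight, lift balances weight: W = mg = 13.1 × 9.81 = 128.51 N.
q = ½ρv² = ½ × 1.112 × 28.9² = 464.4 Pa.
CL = W/(q·S) = 128.51 / (464.4 × 1.99) = 0.1391.
CD = 0.031 + 0.0618 × 0.1391² = 0.0322.
D = q·S·CD = 464.4 × 1.99 × 0.0322 = 29.75 N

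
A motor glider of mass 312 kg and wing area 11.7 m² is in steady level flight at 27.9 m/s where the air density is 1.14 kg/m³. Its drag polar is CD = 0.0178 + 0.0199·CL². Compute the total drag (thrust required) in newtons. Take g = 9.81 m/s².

D = 128 N

Weight W = mg = 312 × 9.81 = 3060.7 N; in level flight L = W.
Dynamic pressure q = 0.5 × 1.14 × 27.9² = 443.7 Pa.
CL = W/(q·S) = 3060.7 / (443.7 × 11.7) = 0.5896.
CD = 0.0178 + 0.0199 × 0.5896² = 0.02472.
D = q·S·CD = 443.7 × 11.7 × 0.02472 = 128.3 N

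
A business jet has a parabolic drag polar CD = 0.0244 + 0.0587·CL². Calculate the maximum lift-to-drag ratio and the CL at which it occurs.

(L/D)max = 13.2, at CL = 0.645

For CD = CD0 + K·CL², (L/D)max occurs at CL* = √(CD0/K) and equals 1/(2√(K·CD0)).
(L/D)max = 1/(2√(0.0587 × 0.0244)) = 1/(2 × 0.03785) = 13.2
CL* = √(0.0244/0.0587) = 0.645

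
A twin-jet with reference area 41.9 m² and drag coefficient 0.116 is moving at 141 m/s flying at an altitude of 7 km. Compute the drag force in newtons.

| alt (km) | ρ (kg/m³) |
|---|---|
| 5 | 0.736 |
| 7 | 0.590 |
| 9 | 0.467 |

At 7 km, from the table: ρ = 0.590 kg/m³.
Dynamic pressure q = ½ρv² = ½ × 0.59 × 141² = 5865 Pa.
D = q·S·CD = 5865 × 41.9 × 0.116 = 28500 N ≈ 28.5 kN

D = 28500 N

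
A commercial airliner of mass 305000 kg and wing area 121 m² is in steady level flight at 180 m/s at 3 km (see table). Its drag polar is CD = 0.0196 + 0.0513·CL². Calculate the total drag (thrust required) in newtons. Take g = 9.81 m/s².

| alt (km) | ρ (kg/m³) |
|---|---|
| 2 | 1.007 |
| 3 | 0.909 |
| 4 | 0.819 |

D = 2.93×10^5 N

At 3 km, from the table: ρ = 0.909 kg/m³.
Level flight ⇒ L = W = m·g = 305000 × 9.81 = 2.992×10^6 N.
Dynamic pressure q = 0.5 × 0.909 × 180² = 14730 Pa.
CL = W/(q·S) = 2.992×10^6 / (14730 × 121) = 1.679.
CD = 0.0196 + 0.0513 × 1.679² = 0.1643.
D = q·S·CD = 14730 × 121 × 0.1643 = 2.927×10^5 N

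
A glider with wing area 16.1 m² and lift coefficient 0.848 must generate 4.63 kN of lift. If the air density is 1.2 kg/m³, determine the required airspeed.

v = 23.8 m/s

L = ½ρv²S·CL ⇒ v = √(2L/(ρ·S·CL))
v = √(2 × 4630 / (1.2 × 16.1 × 0.848)) = √565.2 = 23.8 m/s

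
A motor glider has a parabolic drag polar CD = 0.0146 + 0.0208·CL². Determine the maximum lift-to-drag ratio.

(L/D)max = 28.7

For CD = CD0 + K·CL², (L/D)max occurs at CL* = √(CD0/K) and equals 1/(2√(K·CD0)).
(L/D)max = 1/(2√(0.0208 × 0.0146)) = 1/(2 × 0.01743) = 28.7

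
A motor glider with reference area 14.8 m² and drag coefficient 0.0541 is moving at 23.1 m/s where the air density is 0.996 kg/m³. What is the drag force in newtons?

D = 213 N

D = ½ρv²S·CD = ½ × 0.996 × 23.1² × 14.8 × 0.0541 = 213 N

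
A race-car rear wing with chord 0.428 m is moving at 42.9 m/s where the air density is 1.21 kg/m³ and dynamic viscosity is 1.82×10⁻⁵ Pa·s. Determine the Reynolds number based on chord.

Re = 1.22×10^6

Re = ρ·v·c/μ = 1.21 × 42.9 × 0.428 / (1.82×10⁻⁵) = 1.22×10^6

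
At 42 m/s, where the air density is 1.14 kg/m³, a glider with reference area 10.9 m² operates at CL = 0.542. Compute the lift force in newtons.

Dynamic pressure q = ½ρv² = ½ × 1.14 × 42² = 1005 Pa.
L = q·S·CL = 1005 × 10.9 × 0.542 = 5940 N ≈ 5.94 kN

L = 5940 N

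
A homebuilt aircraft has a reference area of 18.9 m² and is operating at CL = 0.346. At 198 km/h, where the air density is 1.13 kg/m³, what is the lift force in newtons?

L = 11200 N

Convert speed: v = 198 km/h ÷ 3.6 = 55 m/s.
Dynamic pressure q = ½ρv² = ½ × 1.13 × 55² = 1709 Pa.
L = q·S·CL = 1709 × 18.9 × 0.346 = 11200 N ≈ 11.2 kN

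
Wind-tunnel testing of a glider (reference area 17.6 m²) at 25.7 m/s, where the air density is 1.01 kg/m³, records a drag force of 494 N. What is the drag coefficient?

From D = ½ρv²S·CD, rearranging gives CD = 2D/(ρv²S).
CD = 2 × 494 / (1.01 × 25.7² × 17.6) = 0.0842

CD = 0.0842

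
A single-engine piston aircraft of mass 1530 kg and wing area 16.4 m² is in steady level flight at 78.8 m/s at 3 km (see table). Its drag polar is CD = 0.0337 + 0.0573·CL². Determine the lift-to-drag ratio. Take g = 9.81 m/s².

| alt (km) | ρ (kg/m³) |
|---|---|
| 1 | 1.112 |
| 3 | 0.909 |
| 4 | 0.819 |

L/D = 8.16

At 3 km, from the table: ρ = 0.909 kg/m³.
Weight W = mg = 1530 × 9.81 = 15009 N; in level flight L = W.
Dynamic pressure q = 0.5 × 0.909 × 78.8² = 2822 Pa.
CL = W/(q·S) = 15009 / (2822 × 16.4) = 0.3243.
CD = 0.0337 + 0.0573 × 0.3243² = 0.03973.
L/D = CL/CD = 0.3243 / 0.03973 = 8.16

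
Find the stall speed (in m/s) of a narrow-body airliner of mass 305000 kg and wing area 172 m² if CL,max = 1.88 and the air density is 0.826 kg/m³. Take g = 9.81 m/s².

V_stall = 150 m/s

Stall occurs when L = W at CL,max. W = mg = 305000 × 9.81 = 2.992×10^6 N.
From L = ½ρV²S·CL,max = W: V_stall = √(2W/(ρSCL,max)) = √(2·2.992×10^6/(0.826·172·1.88))
V_stall = √22400 = 150 m/s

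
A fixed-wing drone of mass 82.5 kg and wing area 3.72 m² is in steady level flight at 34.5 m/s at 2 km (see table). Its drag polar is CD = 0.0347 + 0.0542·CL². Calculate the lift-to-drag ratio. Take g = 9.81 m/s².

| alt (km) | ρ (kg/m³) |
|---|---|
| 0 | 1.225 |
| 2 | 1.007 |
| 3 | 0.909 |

L/D = 8.68

At 2 km, from the table: ρ = 1.007 kg/m³.
Weight W = mg = 82.5 × 9.81 = 809.33 N; in level flight L = W.
Dynamic pressure q = 0.5 × 1.007 × 34.5² = 599.3 Pa.
CL = W/(q·S) = 809.33 / (599.3 × 3.72) = 0.363.
CD = 0.0347 + 0.0542 × 0.363² = 0.04184.
L/D = CL/CD = 0.363 / 0.04184 = 8.68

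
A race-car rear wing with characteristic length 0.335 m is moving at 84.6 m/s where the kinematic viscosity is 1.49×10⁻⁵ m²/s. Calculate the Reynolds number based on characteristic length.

Re = v·c/ν = 84.6 × 0.335 / (1.49×10⁻⁵) = 1.9×10^6

Re = 1.9×10^6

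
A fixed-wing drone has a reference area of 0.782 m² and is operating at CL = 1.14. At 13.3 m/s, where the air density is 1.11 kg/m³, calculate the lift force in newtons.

L = ½ρv²S·CL = ½ × 1.11 × 13.3² × 0.782 × 1.14 = 87.5 N

L = 87.5 N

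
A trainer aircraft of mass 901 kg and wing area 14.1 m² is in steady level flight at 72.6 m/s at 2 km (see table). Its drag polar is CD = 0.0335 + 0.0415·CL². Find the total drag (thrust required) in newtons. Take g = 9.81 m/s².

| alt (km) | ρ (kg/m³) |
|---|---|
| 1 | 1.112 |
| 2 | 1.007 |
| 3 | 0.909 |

At 2 km, from the table: ρ = 1.007 kg/m³.
In steady level flight, lift balances weight: W = mg = 901 × 9.81 = 8838.8 N.
Dynamic pressure q = 0.5 × 1.007 × 72.6² = 2654 Pa.
CL = W/(q·S) = 8838.8 / (2654 × 14.1) = 0.2362.
CD = 0.0335 + 0.0415 × 0.2362² = 0.03582.
D = q·S·CD = 2654 × 14.1 × 0.03582 = 1340 N

D = 1340 N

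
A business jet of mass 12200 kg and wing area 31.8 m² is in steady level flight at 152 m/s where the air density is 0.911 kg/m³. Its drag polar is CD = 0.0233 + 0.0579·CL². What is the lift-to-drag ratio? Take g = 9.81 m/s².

L/D = 11.6

Level flight ⇒ L = W = m·g = 12200 × 9.81 = 1.1968×10^5 N.
q = ½ρv² = ½ × 0.911 × 152² = 10520 Pa.
CL = 2W/(ρv²S) = 2×1.1968×10^5/(0.911×152²×31.8) = 0.3576.
CD = 0.0233 + 0.0579 × 0.3576² = 0.03071.
L/D = CL/CD = 0.3576 / 0.03071 = 11.6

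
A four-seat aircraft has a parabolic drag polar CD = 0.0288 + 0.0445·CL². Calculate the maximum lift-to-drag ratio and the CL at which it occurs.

For CD = CD0 + K·CL², (L/D)max occurs at CL* = √(CD0/K) and equals 1/(2√(K·CD0)).
(L/D)max = 1/(2√(0.0445 × 0.0288)) = 1/(2 × 0.0358) = 14
CL* = √(0.0288/0.0445) = 0.804

(L/D)max = 14, at CL = 0.804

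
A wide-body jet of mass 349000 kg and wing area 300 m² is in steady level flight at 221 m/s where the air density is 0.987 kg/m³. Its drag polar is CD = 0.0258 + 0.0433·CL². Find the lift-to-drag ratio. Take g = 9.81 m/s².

L/D = 13.3

In steady level flight, lift balances weight: W = mg = 349000 × 9.81 = 3.4237×10^6 N.
q = ½ρv² = ½ × 0.987 × 221² = 24100 Pa.
CL = 2W/(ρv²S) = 2×3.4237×10^6/(0.987×221²×300) = 0.4735.
CD = 0.0258 + 0.0433 × 0.4735² = 0.03551.
L/D = CL/CD = 0.4735 / 0.03551 = 13.3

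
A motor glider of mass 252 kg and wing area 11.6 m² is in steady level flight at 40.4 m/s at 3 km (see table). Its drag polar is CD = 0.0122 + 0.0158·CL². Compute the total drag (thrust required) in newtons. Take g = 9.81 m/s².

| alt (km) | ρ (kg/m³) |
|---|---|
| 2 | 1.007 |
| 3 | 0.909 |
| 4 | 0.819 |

D = 116 N

At 3 km, from the table: ρ = 0.909 kg/m³.
Weight W = mg = 252 × 9.81 = 2472.1 N; in level flight L = W.
Dynamic pressure q = 0.5 × 0.909 × 40.4² = 741.8 Pa.
Required CL = L/(qS) = 2472.1/(741.8·11.6) = 0.2873.
CD = 0.0122 + 0.0158 × 0.2873² = 0.0135.
D = q·S·CD = 741.8 × 11.6 × 0.0135 = 116.2 N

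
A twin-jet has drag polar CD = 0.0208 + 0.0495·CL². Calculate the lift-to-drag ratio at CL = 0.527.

CD = 0.0208 + 0.0495 × 0.527² = 0.03455
L/D = CL/CD = 0.527 / 0.03455 = 15.3

L/D = 15.3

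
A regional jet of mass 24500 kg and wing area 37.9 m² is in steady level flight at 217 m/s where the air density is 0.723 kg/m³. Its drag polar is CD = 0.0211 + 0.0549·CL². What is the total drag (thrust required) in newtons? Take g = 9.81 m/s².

D = 18500 N

Weight W = mg = 24500 × 9.81 = 2.4034×10^5 N; in level flight L = W.
q = ½ρv² = ½ × 0.723 × 217² = 17020 Pa.
CL = 2W/(ρv²S) = 2×2.4034×10^5/(0.723×217²×37.9) = 0.3725.
CD = 0.0211 + 0.0549 × 0.3725² = 0.02872.
D = q·S·CD = 17020 × 37.9 × 0.02872 = 18530 N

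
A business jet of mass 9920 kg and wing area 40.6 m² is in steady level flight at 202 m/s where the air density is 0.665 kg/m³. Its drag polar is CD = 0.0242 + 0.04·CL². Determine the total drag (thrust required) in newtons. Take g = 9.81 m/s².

D = 14000 N

In steady level flight, lift balances weight: W = mg = 9920 × 9.81 = 97315 N.
q = ½ρv² = ½ × 0.665 × 202² = 13570 Pa.
CL = W/(q·S) = 97315 / (13570 × 40.6) = 0.1767.
CD = 0.0242 + 0.04 × 0.1767² = 0.02545.
D = q·S·CD = 13570 × 40.6 × 0.02545 = 14020 N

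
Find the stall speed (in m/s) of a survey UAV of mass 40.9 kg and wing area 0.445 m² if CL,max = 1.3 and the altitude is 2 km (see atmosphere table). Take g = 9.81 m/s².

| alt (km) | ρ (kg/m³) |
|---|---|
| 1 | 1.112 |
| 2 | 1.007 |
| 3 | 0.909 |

At 2 km, from the table: ρ = 1.007 kg/m³.
Weight W = mg = 40.9 × 9.81 = 401.2 N.
From L = ½ρV²S·CL,max = W: V_stall = √(2W/(ρSCL,max)) = √(2·401.2/(1.007·0.445·1.3))
V_stall = √1377 = 37.1 m/s

V_stall = 37.1 m/s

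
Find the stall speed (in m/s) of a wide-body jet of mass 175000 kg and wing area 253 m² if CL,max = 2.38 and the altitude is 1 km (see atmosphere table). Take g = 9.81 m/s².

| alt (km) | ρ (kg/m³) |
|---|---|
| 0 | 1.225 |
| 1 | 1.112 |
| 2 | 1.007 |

V_stall = 71.6 m/s

At 1 km, from the table: ρ = 1.112 kg/m³.
At stall, lift equals weight: L = W = m·g = 175000 × 9.81 = 1.717×10^6 N.
From L = ½ρV²S·CL,max = W: V_stall = √(2W/(ρSCL,max)) = √(2·1.717×10^6/(1.112·253·2.38))
V_stall = √5128 = 71.6 m/s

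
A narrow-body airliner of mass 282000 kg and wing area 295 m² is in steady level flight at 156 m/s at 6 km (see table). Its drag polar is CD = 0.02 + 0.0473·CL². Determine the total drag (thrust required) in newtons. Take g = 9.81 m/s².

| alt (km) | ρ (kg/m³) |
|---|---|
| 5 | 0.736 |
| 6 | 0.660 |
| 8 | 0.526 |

At 6 km, from the table: ρ = 0.660 kg/m³.
Weight W = mg = 282000 × 9.81 = 2.7664×10^6 N; in level flight L = W.
Dynamic pressure q = 0.5 × 0.66 × 156² = 8031 Pa.
CL = 2W/(ρv²S) = 2×2.7664×10^6/(0.66×156²×295) = 1.168.
CD = 0.02 + 0.0473 × 1.168² = 0.0845.
D = q·S·CD = 8031 × 295 × 0.0845 = 2.002×10^5 N

D = 2×10^5 N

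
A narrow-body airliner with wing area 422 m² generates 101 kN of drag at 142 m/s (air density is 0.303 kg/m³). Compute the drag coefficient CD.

CD = 0.0783

From D = ½ρv²S·CD, rearranging gives CD = 2D/(ρv²S).
CD = 2 × 1.01×10^5 / (0.303 × 142² × 422) = 0.0783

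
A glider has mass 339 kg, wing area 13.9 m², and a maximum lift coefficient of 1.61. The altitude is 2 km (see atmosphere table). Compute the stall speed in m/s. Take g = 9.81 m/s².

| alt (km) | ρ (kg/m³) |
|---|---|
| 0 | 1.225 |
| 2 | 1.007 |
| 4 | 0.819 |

At 2 km, from the table: ρ = 1.007 kg/m³.
At stall, lift equals weight: L = W = m·g = 339 × 9.81 = 3326 N.
V_stall = √(2W/(ρ·S·CL,max)) = √(2 × 3326 / (1.007 × 13.9 × 1.61))
V_stall = √295.1 = 17.2 m/s

V_stall = 17.2 m/s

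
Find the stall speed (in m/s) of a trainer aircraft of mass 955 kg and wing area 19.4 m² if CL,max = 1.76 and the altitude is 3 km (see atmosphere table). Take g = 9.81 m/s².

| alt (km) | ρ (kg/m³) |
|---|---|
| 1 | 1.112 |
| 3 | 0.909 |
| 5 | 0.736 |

At 3 km, from the table: ρ = 0.909 kg/m³.
Stall occurs when L = W at CL,max. W = mg = 955 × 9.81 = 9369 N.
From L = ½ρV²S·CL,max = W: V_stall = √(2W/(ρSCL,max)) = √(2·9369/(0.909·19.4·1.76))
V_stall = √603.7 = 24.6 m/s

V_stall = 24.6 m/s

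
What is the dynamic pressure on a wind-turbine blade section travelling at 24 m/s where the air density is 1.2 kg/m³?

q = ½ρv² = ½ × 1.2 × 24² = 346 Pa

q = 346 Pa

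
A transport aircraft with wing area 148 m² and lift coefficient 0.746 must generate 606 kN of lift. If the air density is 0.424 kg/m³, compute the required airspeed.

v = 161 m/s

L = ½ρv²S·CL ⇒ v = √(2L/(ρ·S·CL))
v = √(2 × 6.06×10^5 / (0.424 × 148 × 0.746)) = √25890 = 161 m/s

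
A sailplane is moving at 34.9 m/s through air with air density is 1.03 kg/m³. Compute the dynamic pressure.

q = 627 Pa

q = ½ρv² = ½ × 1.03 × 34.9² = 627 Pa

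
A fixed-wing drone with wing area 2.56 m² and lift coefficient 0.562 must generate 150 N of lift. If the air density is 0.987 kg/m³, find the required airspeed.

L = ½ρv²S·CL ⇒ v = √(2L/(ρ·S·CL))
v = √(2 × 150 / (0.987 × 2.56 × 0.562)) = √211.3 = 14.5 m/s

v = 14.5 m/s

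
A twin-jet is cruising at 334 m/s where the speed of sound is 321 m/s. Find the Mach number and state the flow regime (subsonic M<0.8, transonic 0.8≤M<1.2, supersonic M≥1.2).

M = 1.04 (transonic)

M = v/a = 334 / 321 = 1.04
M = 1.04 → transonic.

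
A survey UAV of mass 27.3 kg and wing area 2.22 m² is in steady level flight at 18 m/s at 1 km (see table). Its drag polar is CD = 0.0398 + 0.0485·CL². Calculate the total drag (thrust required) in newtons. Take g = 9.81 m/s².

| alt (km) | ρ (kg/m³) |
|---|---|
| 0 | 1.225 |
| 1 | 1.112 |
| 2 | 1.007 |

At 1 km, from the table: ρ = 1.112 kg/m³.
Weight W = mg = 27.3 × 9.81 = 267.81 N; in level flight L = W.
Dynamic pressure q = 0.5 × 1.112 × 18² = 180.1 Pa.
CL = W/(q·S) = 267.81 / (180.1 × 2.22) = 0.6697.
CD = 0.0398 + 0.0485 × 0.6697² = 0.06155.
D = q·S·CD = 180.1 × 2.22 × 0.06155 = 24.62 N

D = 24.6 N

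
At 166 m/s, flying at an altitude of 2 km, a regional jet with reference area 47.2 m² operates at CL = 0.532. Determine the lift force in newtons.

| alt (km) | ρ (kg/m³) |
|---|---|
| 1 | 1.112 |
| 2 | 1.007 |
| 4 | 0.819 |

At 2 km, from the table: ρ = 1.007 kg/m³.
L = ½ρv²S·CL = ½ × 1.007 × 166² × 47.2 × 0.532 = 3.48×10^5 N ≈ 348 kN

L = 3.48×10^5 N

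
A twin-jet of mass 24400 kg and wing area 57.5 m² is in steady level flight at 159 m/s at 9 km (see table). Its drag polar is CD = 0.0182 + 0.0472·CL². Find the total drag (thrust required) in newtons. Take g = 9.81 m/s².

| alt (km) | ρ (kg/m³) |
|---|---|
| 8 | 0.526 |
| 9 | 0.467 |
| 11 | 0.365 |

At 9 km, from the table: ρ = 0.467 kg/m³.
Level flight ⇒ L = W = m·g = 24400 × 9.81 = 2.3936×10^5 N.
q = ½ρv² = ½ × 0.467 × 159² = 5903 Pa.
CL = 2W/(ρv²S) = 2×2.3936×10^5/(0.467×159²×57.5) = 0.7052.
CD = 0.0182 + 0.0472 × 0.7052² = 0.04167.
D = q·S·CD = 5903 × 57.5 × 0.04167 = 14140 N

D = 14100 N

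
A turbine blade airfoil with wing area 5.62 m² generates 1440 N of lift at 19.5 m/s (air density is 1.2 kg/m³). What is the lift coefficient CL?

From L = ½ρv²S·CL, rearranging gives CL = 2L/(ρv²S).
CL = 2 × 1440 / (1.2 × 19.5² × 5.62) = 1.12

CL = 1.12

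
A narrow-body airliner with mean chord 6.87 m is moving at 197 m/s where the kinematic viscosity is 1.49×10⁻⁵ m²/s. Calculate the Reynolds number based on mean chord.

Re = v·c/ν = 197 × 6.87 / (1.49×10⁻⁵) = 9.08×10^7

Re = 9.08×10^7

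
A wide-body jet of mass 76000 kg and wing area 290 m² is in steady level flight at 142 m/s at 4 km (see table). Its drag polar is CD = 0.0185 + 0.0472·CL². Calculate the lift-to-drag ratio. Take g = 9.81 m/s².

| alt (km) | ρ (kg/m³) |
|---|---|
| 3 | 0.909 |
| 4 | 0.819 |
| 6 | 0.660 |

L/D = 13.5

At 4 km, from the table: ρ = 0.819 kg/m³.
Weight W = mg = 76000 × 9.81 = 7.4556×10^5 N; in level flight L = W.
q = ½ρv² = ½ × 0.819 × 142² = 8257 Pa.
Required CL = L/(qS) = 7.4556×10^5/(8257·290) = 0.3114.
CD = 0.0185 + 0.0472 × 0.3114² = 0.02308.
L/D = CL/CD = 0.3114 / 0.02308 = 13.5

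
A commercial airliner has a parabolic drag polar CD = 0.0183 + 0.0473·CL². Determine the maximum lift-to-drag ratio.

(L/D)max = 17

For CD = CD0 + K·CL², (L/D)max occurs at CL* = √(CD0/K) and equals 1/(2√(K·CD0)).
(L/D)max = 1/(2√(0.0473 × 0.0183)) = 1/(2 × 0.02942) = 17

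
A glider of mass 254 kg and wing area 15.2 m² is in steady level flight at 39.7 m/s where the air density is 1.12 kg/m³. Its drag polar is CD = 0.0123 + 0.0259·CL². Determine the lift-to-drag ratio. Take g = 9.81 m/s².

L/D = 14.1

In steady level flight, lift balances weight: W = mg = 254 × 9.81 = 2491.7 N.
q = ½ρv² = ½ × 1.12 × 39.7² = 882.6 Pa.
CL = W/(q·S) = 2491.7 / (882.6 × 15.2) = 0.1857.
CD = 0.0123 + 0.0259 × 0.1857² = 0.01319.
L/D = CL/CD = 0.1857 / 0.01319 = 14.1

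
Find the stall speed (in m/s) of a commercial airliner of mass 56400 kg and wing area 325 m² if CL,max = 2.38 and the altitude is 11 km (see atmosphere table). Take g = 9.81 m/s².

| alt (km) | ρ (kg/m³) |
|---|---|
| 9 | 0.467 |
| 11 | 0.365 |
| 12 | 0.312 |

At 11 km, from the table: ρ = 0.365 kg/m³.
Weight W = mg = 56400 × 9.81 = 5.533×10^5 N.
V_stall = √(2W/(ρ·S·CL,max)) = √(2 × 5.533×10^5 / (0.365 × 325 × 2.38))
V_stall = √3919 = 62.6 m/s

V_stall = 62.6 m/s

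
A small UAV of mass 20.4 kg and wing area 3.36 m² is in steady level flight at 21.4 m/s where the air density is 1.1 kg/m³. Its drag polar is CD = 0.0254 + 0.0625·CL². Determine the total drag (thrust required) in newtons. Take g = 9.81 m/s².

Weight W = mg = 20.4 × 9.81 = 200.12 N; in level flight L = W.
Dynamic pressure q = 0.5 × 1.1 × 21.4² = 251.9 Pa.
Required CL = L/(qS) = 200.12/(251.9·3.36) = 0.2365.
CD = 0.0254 + 0.0625 × 0.2365² = 0.02889.
D = q·S·CD = 251.9 × 3.36 × 0.02889 = 24.45 N

D = 24.5 N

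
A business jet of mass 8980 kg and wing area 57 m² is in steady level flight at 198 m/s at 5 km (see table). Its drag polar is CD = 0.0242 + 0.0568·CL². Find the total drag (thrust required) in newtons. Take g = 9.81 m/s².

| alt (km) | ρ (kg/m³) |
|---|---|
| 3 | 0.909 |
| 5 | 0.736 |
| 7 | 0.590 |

D = 20400 N

At 5 km, from the table: ρ = 0.736 kg/m³.
In steady level flight, lift balances weight: W = mg = 8980 × 9.81 = 88094 N.
q = ½ρv² = ½ × 0.736 × 198² = 14430 Pa.
CL = W/(q·S) = 88094 / (14430 × 57) = 0.1071.
CD = 0.0242 + 0.0568 × 0.1071² = 0.02485.
D = q·S·CD = 14430 × 57 × 0.02485 = 20440 N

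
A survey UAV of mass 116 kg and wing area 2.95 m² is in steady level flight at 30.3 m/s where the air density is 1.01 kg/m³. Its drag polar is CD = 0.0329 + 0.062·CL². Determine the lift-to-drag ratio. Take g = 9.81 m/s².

L/D = 11

Weight W = mg = 116 × 9.81 = 1138 N; in level flight L = W.
Dynamic pressure q = 0.5 × 1.01 × 30.3² = 463.6 Pa.
Required CL = L/(qS) = 1138/(463.6·2.95) = 0.832.
CD = 0.0329 + 0.062 × 0.832² = 0.07582.
L/D = CL/CD = 0.832 / 0.07582 = 11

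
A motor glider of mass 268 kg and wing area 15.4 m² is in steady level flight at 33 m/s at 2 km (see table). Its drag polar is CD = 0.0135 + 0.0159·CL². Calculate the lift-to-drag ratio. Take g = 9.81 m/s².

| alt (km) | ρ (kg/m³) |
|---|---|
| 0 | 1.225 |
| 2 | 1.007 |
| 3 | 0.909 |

At 2 km, from the table: ρ = 1.007 kg/m³.
Level flight ⇒ L = W = m·g = 268 × 9.81 = 2629.1 N.
q = ½ρv² = ½ × 1.007 × 33² = 548.3 Pa.
CL = W/(q·S) = 2629.1 / (548.3 × 15.4) = 0.3114.
CD = 0.0135 + 0.0159 × 0.3114² = 0.01504.
L/D = CL/CD = 0.3114 / 0.01504 = 20.7

L/D = 20.7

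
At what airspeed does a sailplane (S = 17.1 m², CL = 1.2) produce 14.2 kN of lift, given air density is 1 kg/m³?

L = ½ρv²S·CL ⇒ v = √(2L/(ρ·S·CL))
v = √(2 × 14200 / (1 × 17.1 × 1.2)) = √1384 = 37.2 m/s

v = 37.2 m/s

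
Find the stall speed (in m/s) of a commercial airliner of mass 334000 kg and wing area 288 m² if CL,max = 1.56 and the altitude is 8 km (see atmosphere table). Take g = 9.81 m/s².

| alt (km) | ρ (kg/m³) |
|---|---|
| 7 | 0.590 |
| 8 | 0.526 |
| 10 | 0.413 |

V_stall = 167 m/s

At 8 km, from the table: ρ = 0.526 kg/m³.
Weight W = mg = 334000 × 9.81 = 3.277×10^6 N.
From L = ½ρV²S·CL,max = W: V_stall = √(2W/(ρSCL,max)) = √(2·3.277×10^6/(0.526·288·1.56))
V_stall = √27730 = 167 m/s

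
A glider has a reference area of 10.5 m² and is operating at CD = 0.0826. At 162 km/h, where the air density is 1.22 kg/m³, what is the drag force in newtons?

D = 1070 N

Convert speed: v = 162 km/h ÷ 3.6 = 45 m/s.
Dynamic pressure q = ½ρv² = ½ × 1.22 × 45² = 1235 Pa.
D = q·S·CD = 1235 × 10.5 × 0.0826 = 1070 N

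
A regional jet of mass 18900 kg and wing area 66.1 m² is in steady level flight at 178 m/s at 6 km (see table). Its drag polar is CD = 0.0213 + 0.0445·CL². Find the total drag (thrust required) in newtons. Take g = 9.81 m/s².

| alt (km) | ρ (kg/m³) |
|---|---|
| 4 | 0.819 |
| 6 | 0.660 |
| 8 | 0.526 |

D = 16900 N

At 6 km, from the table: ρ = 0.660 kg/m³.
In steady level flight, lift balances weight: W = mg = 18900 × 9.81 = 1.8541×10^5 N.
Dynamic pressure q = 0.5 × 0.66 × 178² = 10460 Pa.
Required CL = L/(qS) = 1.8541×10^5/(10460·66.1) = 0.2683.
CD = 0.0213 + 0.0445 × 0.2683² = 0.0245.
D = q·S·CD = 10460 × 66.1 × 0.0245 = 16930 N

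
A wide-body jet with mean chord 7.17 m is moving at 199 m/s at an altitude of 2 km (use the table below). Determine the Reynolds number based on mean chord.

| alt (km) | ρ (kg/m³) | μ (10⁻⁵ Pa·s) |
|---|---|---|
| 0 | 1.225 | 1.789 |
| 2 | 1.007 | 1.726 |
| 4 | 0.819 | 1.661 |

At 2 km, from the table: ρ = 1.007 kg/m³, μ = 1.726×10⁻⁵ Pa·s.
Re = ρ·v·c/μ = 1.007 × 199 × 7.17 / (1.726×10⁻⁵) = 8.32×10^7

Re = 8.32×10^7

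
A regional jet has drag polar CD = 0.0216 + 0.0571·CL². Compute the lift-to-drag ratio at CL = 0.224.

CD = 0.0216 + 0.0571 × 0.224² = 0.02447
L/D = CL/CD = 0.224 / 0.02447 = 9.16

L/D = 9.16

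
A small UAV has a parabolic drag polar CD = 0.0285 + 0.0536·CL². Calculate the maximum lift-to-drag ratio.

(L/D)max = 12.8

For CD = CD0 + K·CL², (L/D)max occurs at CL* = √(CD0/K) and equals 1/(2√(K·CD0)).
(L/D)max = 1/(2√(0.0536 × 0.0285)) = 1/(2 × 0.03908) = 12.8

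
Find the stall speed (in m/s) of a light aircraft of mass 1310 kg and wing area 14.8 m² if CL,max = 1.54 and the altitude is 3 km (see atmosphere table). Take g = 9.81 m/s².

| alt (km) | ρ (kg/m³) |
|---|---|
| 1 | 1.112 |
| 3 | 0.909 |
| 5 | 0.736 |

At 3 km, from the table: ρ = 0.909 kg/m³.
Weight W = mg = 1310 × 9.81 = 12850 N.
From L = ½ρV²S·CL,max = W: V_stall = √(2W/(ρSCL,max)) = √(2·12850/(0.909·14.8·1.54))
V_stall = √1241 = 35.2 m/s

V_stall = 35.2 m/s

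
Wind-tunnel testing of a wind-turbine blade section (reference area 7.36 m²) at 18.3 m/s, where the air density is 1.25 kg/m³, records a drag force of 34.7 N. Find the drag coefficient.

From D = ½ρv²S·CD, rearranging gives CD = 2D/(ρv²S).
CD = 2 × 34.7 / (1.25 × 18.3² × 7.36) = 0.0225

CD = 0.0225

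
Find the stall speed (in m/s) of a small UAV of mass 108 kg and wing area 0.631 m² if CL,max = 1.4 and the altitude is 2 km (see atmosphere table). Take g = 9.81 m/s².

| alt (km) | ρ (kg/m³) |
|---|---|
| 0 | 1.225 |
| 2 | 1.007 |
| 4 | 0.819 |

At 2 km, from the table: ρ = 1.007 kg/m³.
At stall, lift equals weight: L = W = m·g = 108 × 9.81 = 1059 N.
From L = ½ρV²S·CL,max = W: V_stall = √(2W/(ρSCL,max)) = √(2·1059/(1.007·0.631·1.4))
V_stall = √2382 = 48.8 m/s

V_stall = 48.8 m/s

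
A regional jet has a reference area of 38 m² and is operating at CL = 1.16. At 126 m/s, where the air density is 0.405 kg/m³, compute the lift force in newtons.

L = 1.42×10^5 N

Dynamic pressure q = ½ρv² = ½ × 0.405 × 126² = 3215 Pa.
L = q·S·CL = 3215 × 38 × 1.16 = 1.42×10^5 N ≈ 142 kN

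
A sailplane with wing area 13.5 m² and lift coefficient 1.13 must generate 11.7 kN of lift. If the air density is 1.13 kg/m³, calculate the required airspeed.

L = ½ρv²S·CL ⇒ v = √(2L/(ρ·S·CL))
v = √(2 × 11700 / (1.13 × 13.5 × 1.13)) = √1357 = 36.8 m/s

v = 36.8 m/s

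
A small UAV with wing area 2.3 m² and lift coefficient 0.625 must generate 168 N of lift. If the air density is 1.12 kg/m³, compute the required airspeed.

v = 14.4 m/s

L = ½ρv²S·CL ⇒ v = √(2L/(ρ·S·CL))
v = √(2 × 168 / (1.12 × 2.3 × 0.625)) = √208.7 = 14.4 m/s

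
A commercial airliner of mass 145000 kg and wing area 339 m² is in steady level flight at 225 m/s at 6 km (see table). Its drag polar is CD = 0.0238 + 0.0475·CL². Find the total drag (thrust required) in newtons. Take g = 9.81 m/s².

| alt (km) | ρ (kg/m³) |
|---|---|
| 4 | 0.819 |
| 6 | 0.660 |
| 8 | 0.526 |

At 6 km, from the table: ρ = 0.660 kg/m³.
Level flight ⇒ L = W = m·g = 145000 × 9.81 = 1.4224×10^6 N.
Dynamic pressure q = 0.5 × 0.66 × 225² = 16710 Pa.
CL = W/(q·S) = 1.4224×10^6 / (16710 × 339) = 0.2512.
CD = 0.0238 + 0.0475 × 0.2512² = 0.0268.
D = q·S·CD = 16710 × 339 × 0.0268 = 1.518×10^5 N

D = 1.52×10^5 N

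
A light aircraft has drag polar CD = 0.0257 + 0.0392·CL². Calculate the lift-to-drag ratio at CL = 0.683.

CD = 0.0257 + 0.0392 × 0.683² = 0.04399
L/D = CL/CD = 0.683 / 0.04399 = 15.5

L/D = 15.5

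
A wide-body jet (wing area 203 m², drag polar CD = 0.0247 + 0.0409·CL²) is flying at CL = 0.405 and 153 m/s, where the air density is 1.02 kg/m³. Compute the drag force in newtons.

CD = 0.0247 + 0.0409 × 0.405² = 0.03141
D = ½ρv²S·CD = ½ × 1.02 × 153² × 203 × 0.03141 = 76100 N

D = 76100 N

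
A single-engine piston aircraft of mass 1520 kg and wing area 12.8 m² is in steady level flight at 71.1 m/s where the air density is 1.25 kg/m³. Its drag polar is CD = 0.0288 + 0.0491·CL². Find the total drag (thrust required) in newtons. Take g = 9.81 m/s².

In steady level flight, lift balances weight: W = mg = 1520 × 9.81 = 14911 N.
Dynamic pressure q = 0.5 × 1.25 × 71.1² = 3160 Pa.
CL = 2W/(ρv²S) = 2×14911/(1.25×71.1²×12.8) = 0.3687.
CD = 0.0288 + 0.0491 × 0.3687² = 0.03547.
D = q·S·CD = 3160 × 12.8 × 0.03547 = 1435 N

D = 1430 N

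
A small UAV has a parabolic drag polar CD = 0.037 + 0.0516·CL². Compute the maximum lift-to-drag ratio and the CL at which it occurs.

For CD = CD0 + K·CL², (L/D)max occurs at CL* = √(CD0/K) and equals 1/(2√(K·CD0)).
(L/D)max = 1/(2√(0.0516 × 0.037)) = 1/(2 × 0.04369) = 11.4
CL* = √(0.037/0.0516) = 0.847

(L/D)max = 11.4, at CL = 0.847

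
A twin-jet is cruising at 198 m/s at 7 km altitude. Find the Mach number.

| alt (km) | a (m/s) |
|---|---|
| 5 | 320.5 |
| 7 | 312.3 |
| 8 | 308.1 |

M = 0.634

At 7 km, from the table: a = 312.3 m/s.
M = v/a = 198 / 312.3 = 0.634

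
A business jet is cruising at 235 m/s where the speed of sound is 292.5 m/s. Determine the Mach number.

M = v/a = 235 / 292.5 = 0.803

M = 0.803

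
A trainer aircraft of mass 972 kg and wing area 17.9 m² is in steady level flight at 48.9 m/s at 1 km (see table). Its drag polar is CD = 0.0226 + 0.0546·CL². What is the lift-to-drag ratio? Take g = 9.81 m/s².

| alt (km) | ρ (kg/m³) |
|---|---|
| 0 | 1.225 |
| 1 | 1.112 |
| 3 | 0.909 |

At 1 km, from the table: ρ = 1.112 kg/m³.
Weight W = mg = 972 × 9.81 = 9535.3 N; in level flight L = W.
Dynamic pressure q = 0.5 × 1.112 × 48.9² = 1330 Pa.
CL = W/(q·S) = 9535.3 / (1330 × 17.9) = 0.4007.
CD = 0.0226 + 0.0546 × 0.4007² = 0.03137.
L/D = CL/CD = 0.4007 / 0.03137 = 12.8

L/D = 12.8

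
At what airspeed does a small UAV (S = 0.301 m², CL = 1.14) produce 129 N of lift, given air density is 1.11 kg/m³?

v = 26 m/s

L = ½ρv²S·CL ⇒ v = √(2L/(ρ·S·CL))
v = √(2 × 129 / (1.11 × 0.301 × 1.14)) = √677.4 = 26 m/s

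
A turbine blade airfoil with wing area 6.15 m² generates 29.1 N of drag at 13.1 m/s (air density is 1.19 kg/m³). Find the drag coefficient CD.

From D = ½ρv²S·CD, rearranging gives CD = 2D/(ρv²S).
CD = 2 × 29.1 / (1.19 × 13.1² × 6.15) = 0.0463

CD = 0.0463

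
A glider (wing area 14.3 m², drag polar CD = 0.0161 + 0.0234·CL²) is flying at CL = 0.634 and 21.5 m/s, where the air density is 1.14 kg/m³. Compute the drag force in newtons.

CD = 0.0161 + 0.0234 × 0.634² = 0.02551
D = ½ρv²S·CD = ½ × 1.14 × 21.5² × 14.3 × 0.02551 = 96.1 N

D = 96.1 N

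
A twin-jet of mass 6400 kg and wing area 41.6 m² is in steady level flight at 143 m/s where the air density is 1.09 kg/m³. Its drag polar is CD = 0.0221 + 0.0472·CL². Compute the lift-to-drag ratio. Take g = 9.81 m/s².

Level flight ⇒ L = W = m·g = 6400 × 9.81 = 62784 N.
Dynamic pressure q = 0.5 × 1.09 × 143² = 11140 Pa.
CL = W/(q·S) = 62784 / (11140 × 41.6) = 0.1354.
CD = 0.0221 + 0.0472 × 0.1354² = 0.02297.
L/D = CL/CD = 0.1354 / 0.02297 = 5.9

L/D = 5.9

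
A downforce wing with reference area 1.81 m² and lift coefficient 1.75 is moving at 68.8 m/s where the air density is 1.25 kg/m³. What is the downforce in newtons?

Dynamic pressure q = ½ρv² = ½ × 1.25 × 68.8² = 2958 Pa.
L = q·S·CL = 2958 × 1.81 × 1.75 = 9370 N ≈ 9.37 kN

L = 9370 N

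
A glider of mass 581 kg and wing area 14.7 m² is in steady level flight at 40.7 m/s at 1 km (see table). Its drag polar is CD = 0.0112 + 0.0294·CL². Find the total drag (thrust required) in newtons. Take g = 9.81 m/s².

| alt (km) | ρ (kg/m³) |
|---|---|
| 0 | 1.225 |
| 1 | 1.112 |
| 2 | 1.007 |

D = 222 N

At 1 km, from the table: ρ = 1.112 kg/m³.
Weight W = mg = 581 × 9.81 = 5699.6 N; in level flight L = W.
Dynamic pressure q = 0.5 × 1.112 × 40.7² = 921 Pa.
CL = 2W/(ρv²S) = 2×5699.6/(1.112×40.7²×14.7) = 0.421.
CD = 0.0112 + 0.0294 × 0.421² = 0.01641.
D = q·S·CD = 921 × 14.7 × 0.01641 = 222.2 N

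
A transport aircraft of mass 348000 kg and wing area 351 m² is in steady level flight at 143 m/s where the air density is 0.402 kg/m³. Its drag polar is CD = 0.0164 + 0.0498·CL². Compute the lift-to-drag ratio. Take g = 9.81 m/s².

Weight W = mg = 348000 × 9.81 = 3.4139×10^6 N; in level flight L = W.
q = ½ρv² = ½ × 0.402 × 143² = 4110 Pa.
CL = 2W/(ρv²S) = 2×3.4139×10^6/(0.402×143²×351) = 2.366.
CD = 0.0164 + 0.0498 × 2.366² = 0.2953.
L/D = CL/CD = 2.366 / 0.2953 = 8.01

L/D = 8.01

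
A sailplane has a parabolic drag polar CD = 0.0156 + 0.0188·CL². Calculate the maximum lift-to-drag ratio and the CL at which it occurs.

(L/D)max = 29.2, at CL = 0.911

For CD = CD0 + K·CL², (L/D)max occurs at CL* = √(CD0/K) and equals 1/(2√(K·CD0)).
(L/D)max = 1/(2√(0.0188 × 0.0156)) = 1/(2 × 0.01713) = 29.2
CL* = √(0.0156/0.0188) = 0.911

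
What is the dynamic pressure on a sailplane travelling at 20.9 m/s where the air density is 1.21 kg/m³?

q = 264 Pa

q = ½ρv² = ½ × 1.21 × 20.9² = 264 Pa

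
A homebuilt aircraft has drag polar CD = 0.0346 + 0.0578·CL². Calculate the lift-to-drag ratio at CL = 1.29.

CD = 0.0346 + 0.0578 × 1.29² = 0.1308
L/D = CL/CD = 1.29 / 0.1308 = 9.86

L/D = 9.86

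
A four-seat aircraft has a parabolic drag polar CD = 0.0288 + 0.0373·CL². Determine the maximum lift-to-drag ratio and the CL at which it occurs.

(L/D)max = 15.3, at CL = 0.879

For CD = CD0 + K·CL², (L/D)max occurs at CL* = √(CD0/K) and equals 1/(2√(K·CD0)).
(L/D)max = 1/(2√(0.0373 × 0.0288)) = 1/(2 × 0.03278) = 15.3
CL* = √(0.0288/0.0373) = 0.879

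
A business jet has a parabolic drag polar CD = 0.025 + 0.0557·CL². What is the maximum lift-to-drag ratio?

For CD = CD0 + K·CL², (L/D)max occurs at CL* = √(CD0/K) and equals 1/(2√(K·CD0)).
(L/D)max = 1/(2√(0.0557 × 0.025)) = 1/(2 × 0.03732) = 13.4

(L/D)max = 13.4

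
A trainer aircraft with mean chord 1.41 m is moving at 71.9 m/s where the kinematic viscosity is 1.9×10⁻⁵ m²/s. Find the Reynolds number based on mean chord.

Re = 5.34×10^6

Re = v·c/ν = 71.9 × 1.41 / (1.9×10⁻⁵) = 5.34×10^6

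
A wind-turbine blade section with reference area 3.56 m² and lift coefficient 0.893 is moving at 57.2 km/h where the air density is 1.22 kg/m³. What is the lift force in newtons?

L = 490 N

Convert speed: v = 57.2 km/h ÷ 3.6 = 15.89 m/s.
L = ½ρv²S·CL = ½ × 1.22 × 15.89² × 3.56 × 0.893 = 490 N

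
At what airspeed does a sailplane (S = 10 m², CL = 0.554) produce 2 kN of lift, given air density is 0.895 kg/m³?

L = ½ρv²S·CL ⇒ v = √(2L/(ρ·S·CL))
v = √(2 × 2000 / (0.895 × 10 × 0.554)) = √806.7 = 28.4 m/s

v = 28.4 m/s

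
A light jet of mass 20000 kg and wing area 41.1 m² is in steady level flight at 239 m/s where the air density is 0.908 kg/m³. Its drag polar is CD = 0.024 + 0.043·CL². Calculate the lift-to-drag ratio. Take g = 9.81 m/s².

Weight W = mg = 20000 × 9.81 = 1.962×10^5 N; in level flight L = W.
Dynamic pressure q = 0.5 × 0.908 × 239² = 25930 Pa.
CL = 2W/(ρv²S) = 2×1.962×10^5/(0.908×239²×41.1) = 0.1841.
CD = 0.024 + 0.043 × 0.1841² = 0.02546.
L/D = CL/CD = 0.1841 / 0.02546 = 7.23

L/D = 7.23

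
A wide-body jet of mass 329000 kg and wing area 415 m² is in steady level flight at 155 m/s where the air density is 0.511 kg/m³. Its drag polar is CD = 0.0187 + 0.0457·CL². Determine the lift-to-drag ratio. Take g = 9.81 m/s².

In steady level flight, lift balances weight: W = mg = 329000 × 9.81 = 3.2275×10^6 N.
Dynamic pressure q = 0.5 × 0.511 × 155² = 6138 Pa.
Required CL = L/(qS) = 3.2275×10^6/(6138·415) = 1.267.
CD = 0.0187 + 0.0457 × 1.267² = 0.09206.
L/D = CL/CD = 1.267 / 0.09206 = 13.8

L/D = 13.8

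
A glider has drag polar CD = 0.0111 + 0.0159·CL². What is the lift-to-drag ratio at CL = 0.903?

L/D = 37.5

CD = 0.0111 + 0.0159 × 0.903² = 0.02407
L/D = CL/CD = 0.903 / 0.02407 = 37.5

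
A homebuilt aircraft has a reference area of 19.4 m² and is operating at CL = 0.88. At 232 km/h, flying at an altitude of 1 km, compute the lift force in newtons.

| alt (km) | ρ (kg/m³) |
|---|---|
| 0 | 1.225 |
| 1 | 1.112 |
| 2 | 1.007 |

At 1 km, from the table: ρ = 1.112 kg/m³.
Convert speed: v = 232 km/h ÷ 3.6 = 64.44 m/s.
Dynamic pressure q = ½ρv² = ½ × 1.112 × 64.44² = 2309 Pa.
L = q·S·CL = 2309 × 19.4 × 0.88 = 39400 N ≈ 39.4 kN

L = 39400 N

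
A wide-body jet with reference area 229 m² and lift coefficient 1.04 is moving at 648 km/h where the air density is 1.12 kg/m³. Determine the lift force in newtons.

L = 4.32×10^6 N

Convert speed: v = 648 km/h ÷ 3.6 = 180 m/s.
L = ½ρv²S·CL = ½ × 1.12 × 180² × 229 × 1.04 = 4.32×10^6 N ≈ 4320 kN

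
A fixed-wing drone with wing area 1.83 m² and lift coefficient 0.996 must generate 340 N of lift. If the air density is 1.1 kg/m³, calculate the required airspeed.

v = 18.4 m/s

L = ½ρv²S·CL ⇒ v = √(2L/(ρ·S·CL))
v = √(2 × 340 / (1.1 × 1.83 × 0.996)) = √339.2 = 18.4 m/s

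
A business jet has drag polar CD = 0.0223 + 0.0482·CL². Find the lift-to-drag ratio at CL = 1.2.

CD = 0.0223 + 0.0482 × 1.2² = 0.09171
L/D = CL/CD = 1.2 / 0.09171 = 13.1

L/D = 13.1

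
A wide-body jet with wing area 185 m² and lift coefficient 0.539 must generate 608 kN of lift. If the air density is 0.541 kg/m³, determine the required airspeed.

v = 150 m/s

L = ½ρv²S·CL ⇒ v = √(2L/(ρ·S·CL))
v = √(2 × 6.08×10^5 / (0.541 × 185 × 0.539)) = √22540 = 150 m/s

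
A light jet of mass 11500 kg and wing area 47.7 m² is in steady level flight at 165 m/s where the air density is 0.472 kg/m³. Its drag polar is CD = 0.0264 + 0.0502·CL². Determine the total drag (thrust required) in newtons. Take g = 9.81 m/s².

Weight W = mg = 11500 × 9.81 = 1.1282×10^5 N; in level flight L = W.
q = ½ρv² = ½ × 0.472 × 165² = 6425 Pa.
CL = W/(q·S) = 1.1282×10^5 / (6425 × 47.7) = 0.3681.
CD = 0.0264 + 0.0502 × 0.3681² = 0.0332.
D = q·S·CD = 6425 × 47.7 × 0.0332 = 10180 N

D = 10200 N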